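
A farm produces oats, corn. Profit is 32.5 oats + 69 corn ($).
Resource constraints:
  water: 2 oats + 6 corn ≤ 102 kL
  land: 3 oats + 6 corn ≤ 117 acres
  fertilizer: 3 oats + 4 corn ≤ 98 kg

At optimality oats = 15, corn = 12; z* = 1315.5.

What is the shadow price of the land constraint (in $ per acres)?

Check each constraint at x*: water 102/102 (tight); land 117/117 (tight); fertilizer 93/98 (slack 5).
By complementary slackness, y = 0 for the non-binding constraint.
Dual feasibility on the basic columns requires 2·y_water + 3·y_land = 32.5, 6·y_water + 6·y_land = 69.
Solving: y_water = 2, y_land = 9.5.
Shadow price of land = 9.5.

9.5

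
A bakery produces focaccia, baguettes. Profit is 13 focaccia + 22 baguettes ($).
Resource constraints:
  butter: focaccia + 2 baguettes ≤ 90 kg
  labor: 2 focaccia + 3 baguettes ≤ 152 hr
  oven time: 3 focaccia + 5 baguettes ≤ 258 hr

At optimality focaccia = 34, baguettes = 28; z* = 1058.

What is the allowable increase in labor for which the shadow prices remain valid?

16

Binding constraints: butter, labor. The basis is B = [[1,2],[2,3]] with det -1.
Per unit increase in labor, x* moves by d = (2, -1).
The basis stays optimal until oven time becomes binding; allowable increase = 16 hr.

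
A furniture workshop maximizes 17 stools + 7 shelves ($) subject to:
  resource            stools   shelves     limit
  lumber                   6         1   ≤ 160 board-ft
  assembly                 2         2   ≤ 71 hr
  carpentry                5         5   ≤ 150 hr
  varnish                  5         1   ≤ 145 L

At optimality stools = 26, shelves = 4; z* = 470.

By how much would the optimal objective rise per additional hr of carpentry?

1

Check each constraint at x*: lumber 160/160 (tight); assembly 60/71 (slack 11); carpentry 150/150 (tight); varnish 134/145 (slack 11).
Slack constraints have shadow price 0 (complementary slackness).
From A_Bᵀ y = c: 6·y_lumber + 5·y_carpentry = 17; 1·y_lumber + 5·y_carpentry = 7.
Solving: y_lumber = 2, y_carpentry = 1.
Shadow price of carpentry = 1.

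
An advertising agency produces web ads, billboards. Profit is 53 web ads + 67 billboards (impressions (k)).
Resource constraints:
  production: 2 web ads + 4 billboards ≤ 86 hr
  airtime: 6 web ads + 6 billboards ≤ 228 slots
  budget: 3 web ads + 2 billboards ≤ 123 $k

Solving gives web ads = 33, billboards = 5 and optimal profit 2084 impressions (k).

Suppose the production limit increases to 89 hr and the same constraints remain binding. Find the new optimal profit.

Binding: production and airtime. Non-binding: budget (14 unused).
By complementary slackness, y = 0 for the non-binding constraint.
From A_Bᵀ y = c: 2·y_production + 6·y_airtime = 53; 4·y_production + 6·y_airtime = 67.
Solving: y_production = 7, y_airtime = 6.5.
Δz = y_production·Δb = 7 × (3) = 21, so new z* = 2084 + 21 = 2105.

2105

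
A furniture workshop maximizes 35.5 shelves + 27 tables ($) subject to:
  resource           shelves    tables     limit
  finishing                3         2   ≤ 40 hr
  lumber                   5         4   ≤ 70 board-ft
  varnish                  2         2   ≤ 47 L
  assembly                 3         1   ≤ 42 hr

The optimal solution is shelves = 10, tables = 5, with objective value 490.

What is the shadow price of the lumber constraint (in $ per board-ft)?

5

Check each constraint at x*: finishing 40/40 (tight); lumber 70/70 (tight); varnish 30/47 (slack 17); assembly 35/42 (slack 7).
Slack constraints have shadow price 0 (complementary slackness).
Dual feasibility on the basic columns requires 3·y_finishing + 5·y_lumber = 35.5, 2·y_finishing + 4·y_lumber = 27.
→ y_finishing = 3.5 and y_lumber = 5.
Shadow price of lumber = 5.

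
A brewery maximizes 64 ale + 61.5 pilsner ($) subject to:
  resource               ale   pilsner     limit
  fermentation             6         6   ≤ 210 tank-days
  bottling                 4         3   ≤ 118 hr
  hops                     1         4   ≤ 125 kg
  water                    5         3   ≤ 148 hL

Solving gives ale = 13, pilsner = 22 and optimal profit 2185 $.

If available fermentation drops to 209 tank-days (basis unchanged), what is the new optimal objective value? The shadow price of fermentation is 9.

2176

Δb = -1, so new z* = 2185 + (9)·(-1) = 2185 − 9 = 2176.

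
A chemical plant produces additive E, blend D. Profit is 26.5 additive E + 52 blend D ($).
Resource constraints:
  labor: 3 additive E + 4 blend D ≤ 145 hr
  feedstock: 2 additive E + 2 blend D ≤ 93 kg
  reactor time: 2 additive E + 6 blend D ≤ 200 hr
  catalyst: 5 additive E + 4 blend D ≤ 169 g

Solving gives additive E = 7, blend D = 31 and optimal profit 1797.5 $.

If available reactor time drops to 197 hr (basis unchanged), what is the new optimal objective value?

1782.5

Check each constraint at x*: labor 145/145 (tight); feedstock 76/93 (slack 17); reactor time 200/200 (tight); catalyst 159/169 (slack 10).
Slack constraints have shadow price 0 (complementary slackness).
The binding rows give the dual system: 3·y_labor + 2·y_reactor time = 26.5 and 4·y_labor + 6·y_reactor time = 52.
→ y_labor = 5.5 and y_reactor time = 5.
Δz = y_reactor time·Δb = 5 × (-3) = -15, so new z* = 1797.5 − 15 = 1782.5.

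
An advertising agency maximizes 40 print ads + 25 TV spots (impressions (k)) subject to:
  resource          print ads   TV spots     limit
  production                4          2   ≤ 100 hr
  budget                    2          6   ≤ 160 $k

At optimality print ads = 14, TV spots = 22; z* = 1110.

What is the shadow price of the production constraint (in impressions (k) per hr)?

9.5

Check each constraint at x*: production 100/100 (tight); budget 160/160 (tight).
Dual feasibility on the basic columns requires 4·y_production + 2·y_budget = 40, 2·y_production + 6·y_budget = 25.
This yields shadow prices y_production = 9.5, y_budget = 1.
Shadow price of production = 9.5.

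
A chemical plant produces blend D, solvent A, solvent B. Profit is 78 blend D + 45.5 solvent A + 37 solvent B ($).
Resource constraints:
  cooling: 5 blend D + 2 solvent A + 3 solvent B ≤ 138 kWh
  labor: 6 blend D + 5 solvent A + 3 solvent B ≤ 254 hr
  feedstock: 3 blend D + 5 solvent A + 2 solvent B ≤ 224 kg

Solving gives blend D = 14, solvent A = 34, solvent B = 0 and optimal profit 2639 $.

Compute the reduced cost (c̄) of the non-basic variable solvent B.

Binding: cooling and labor. Non-binding: feedstock (12 unused).
Slack constraints have shadow price 0 (complementary slackness).
From A_Bᵀ y = c: 5·y_cooling + 6·y_labor = 78; 2·y_cooling + 5·y_labor = 45.5.
This yields shadow prices y_cooling = 9, y_labor = 5.5.
Reduced cost of solvent B: c₃ − yᵀa₃ = 37 − (9·3 + 5.5·3) = 37 − 43.5 = -6.5.

-6.5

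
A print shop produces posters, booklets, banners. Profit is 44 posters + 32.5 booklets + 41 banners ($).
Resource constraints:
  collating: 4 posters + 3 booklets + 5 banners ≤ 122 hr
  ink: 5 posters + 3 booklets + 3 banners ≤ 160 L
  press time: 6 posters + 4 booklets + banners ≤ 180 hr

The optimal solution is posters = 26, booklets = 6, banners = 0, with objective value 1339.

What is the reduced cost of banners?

-7.5

At the optimum: collating uses 122 of 122 (binding); ink uses 148 of 160 (slack = 12); press time uses 180 of 180 (binding).
Slack constraints have shadow price 0 (complementary slackness).
Dual feasibility on the basic columns requires 4·y_collating + 6·y_press time = 44, 3·y_collating + 4·y_press time = 32.5.
This yields shadow prices y_collating = 9.5, y_press time = 1.
Reduced cost of banners: c₃ − yᵀa₃ = 41 − (9.5·5 + 1·1) = 41 − 48.5 = -7.5.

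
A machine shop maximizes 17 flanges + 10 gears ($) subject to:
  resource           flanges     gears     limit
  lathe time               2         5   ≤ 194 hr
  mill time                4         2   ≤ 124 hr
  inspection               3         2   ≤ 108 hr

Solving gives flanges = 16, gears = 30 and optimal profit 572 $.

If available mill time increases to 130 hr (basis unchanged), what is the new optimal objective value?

Binding: mill time and inspection. Non-binding: lathe time (12 unused).
By complementary slackness, y = 0 for the non-binding constraint.
The binding rows give the dual system: 4·y_mill time + 3·y_inspection = 17 and 2·y_mill time + 2·y_inspection = 10.
This yields shadow prices y_mill time = 2, y_inspection = 3.
Δz = y_mill time·Δb = 2 × (6) = 12, so new z* = 572 + 12 = 584.

584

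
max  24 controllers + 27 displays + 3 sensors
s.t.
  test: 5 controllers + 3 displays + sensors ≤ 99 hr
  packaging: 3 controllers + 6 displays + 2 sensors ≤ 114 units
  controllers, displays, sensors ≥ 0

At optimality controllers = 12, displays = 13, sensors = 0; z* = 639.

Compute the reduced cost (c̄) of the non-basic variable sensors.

-6

Both test and packaging are binding at x*.
From A_Bᵀ y = c: 5·y_test + 3·y_packaging = 24; 3·y_test + 6·y_packaging = 27.
This yields shadow prices y_test = 3, y_packaging = 3.
Reduced cost of sensors: c₃ − yᵀa₃ = 3 − (3·1 + 3·2) = 3 − 9 = -6.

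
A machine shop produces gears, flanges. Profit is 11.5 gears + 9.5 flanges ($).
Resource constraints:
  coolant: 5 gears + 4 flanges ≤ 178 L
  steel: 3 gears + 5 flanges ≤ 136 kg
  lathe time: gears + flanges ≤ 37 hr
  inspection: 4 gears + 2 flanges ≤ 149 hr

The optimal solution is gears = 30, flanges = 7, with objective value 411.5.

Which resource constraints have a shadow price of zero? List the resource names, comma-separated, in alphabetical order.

coolant: 178/178 (binding)
steel: 125/136 (slack 11)
lathe time: 37/37 (binding)
inspection: 134/149 (slack 15)
By complementary slackness, a constraint with positive slack has shadow price 0 → inspection, steel.

inspection, steel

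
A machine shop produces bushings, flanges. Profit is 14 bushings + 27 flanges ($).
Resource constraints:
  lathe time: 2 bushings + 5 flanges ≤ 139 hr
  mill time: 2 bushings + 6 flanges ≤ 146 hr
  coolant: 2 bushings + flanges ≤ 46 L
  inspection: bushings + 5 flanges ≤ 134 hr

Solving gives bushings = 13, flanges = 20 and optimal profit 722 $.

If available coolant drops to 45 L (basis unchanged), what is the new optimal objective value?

719

Check each constraint at x*: lathe time 126/139 (slack 13); mill time 146/146 (tight); coolant 46/46 (tight); inspection 113/134 (slack 21).
Since lathe time, inspection are not tight, their duals are 0.
From A_Bᵀ y = c: 2·y_mill time + 2·y_coolant = 14; 6·y_mill time + 1·y_coolant = 27.
This yields shadow prices y_mill time = 4, y_coolant = 3.
Δz = y_coolant·Δb = 3 × (-1) = -3, so new z* = 722 − 3 = 719.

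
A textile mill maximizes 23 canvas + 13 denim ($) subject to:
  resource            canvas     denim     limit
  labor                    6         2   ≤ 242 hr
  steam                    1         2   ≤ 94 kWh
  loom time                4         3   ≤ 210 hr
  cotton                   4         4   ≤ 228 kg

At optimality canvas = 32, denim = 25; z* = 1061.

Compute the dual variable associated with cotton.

2

Check each constraint at x*: labor 242/242 (tight); steam 82/94 (slack 12); loom time 203/210 (slack 7); cotton 228/228 (tight).
Slack constraints have shadow price 0 (complementary slackness).
From A_Bᵀ y = c: 6·y_labor + 4·y_cotton = 23; 2·y_labor + 4·y_cotton = 13.
Solving: y_labor = 2.5, y_cotton = 2.
Shadow price of cotton = 2.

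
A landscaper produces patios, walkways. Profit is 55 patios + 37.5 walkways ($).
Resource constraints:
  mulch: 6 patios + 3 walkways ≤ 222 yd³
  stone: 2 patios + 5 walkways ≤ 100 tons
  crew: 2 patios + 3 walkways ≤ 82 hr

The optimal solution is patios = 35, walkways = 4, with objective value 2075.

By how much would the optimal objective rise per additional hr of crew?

At the optimum: mulch uses 222 of 222 (binding); stone uses 90 of 100 (slack = 10); crew uses 82 of 82 (binding).
By complementary slackness, y = 0 for the non-binding constraint.
From A_Bᵀ y = c: 6·y_mulch + 2·y_crew = 55; 3·y_mulch + 3·y_crew = 37.5.
Solving: y_mulch = 7.5, y_crew = 5.
Shadow price of crew = 5.

5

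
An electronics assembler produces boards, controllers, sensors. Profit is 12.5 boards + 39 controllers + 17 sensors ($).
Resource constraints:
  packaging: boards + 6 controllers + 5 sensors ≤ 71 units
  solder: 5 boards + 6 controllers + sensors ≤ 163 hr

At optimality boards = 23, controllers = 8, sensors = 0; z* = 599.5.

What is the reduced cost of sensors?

At the optimum: packaging uses 71 of 71 (binding); solder uses 163 of 163 (binding).
Dual feasibility on the basic columns requires 1·y_packaging + 5·y_solder = 12.5, 6·y_packaging + 6·y_solder = 39.
→ y_packaging = 5 and y_solder = 1.5.
Reduced cost of sensors: c₃ − yᵀa₃ = 17 − (5·5 + 1.5·1) = 17 − 26.5 = -9.5.

-9.5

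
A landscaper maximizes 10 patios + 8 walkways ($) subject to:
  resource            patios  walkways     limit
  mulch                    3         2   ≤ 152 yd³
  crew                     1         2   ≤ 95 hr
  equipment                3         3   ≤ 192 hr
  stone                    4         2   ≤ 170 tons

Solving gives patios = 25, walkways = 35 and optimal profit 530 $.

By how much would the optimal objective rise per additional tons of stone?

Check each constraint at x*: mulch 145/152 (slack 7); crew 95/95 (tight); equipment 180/192 (slack 12); stone 170/170 (tight).
By complementary slackness, y = 0 for the non-binding constraints.
From A_Bᵀ y = c: 1·y_crew + 4·y_stone = 10; 2·y_crew + 2·y_stone = 8.
This yields shadow prices y_crew = 2, y_stone = 2.
Shadow price of stone = 2.

2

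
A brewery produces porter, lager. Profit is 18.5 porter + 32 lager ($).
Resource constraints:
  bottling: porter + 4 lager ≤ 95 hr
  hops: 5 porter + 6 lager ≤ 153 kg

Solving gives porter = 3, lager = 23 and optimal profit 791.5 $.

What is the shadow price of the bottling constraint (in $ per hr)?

At the optimum: bottling uses 95 of 95 (binding); hops uses 153 of 153 (binding).
The binding rows give the dual system: 1·y_bottling + 5·y_hops = 18.5 and 4·y_bottling + 6·y_hops = 32.
Solving: y_bottling = 3.5, y_hops = 3.
Shadow price of bottling = 3.5.

3.5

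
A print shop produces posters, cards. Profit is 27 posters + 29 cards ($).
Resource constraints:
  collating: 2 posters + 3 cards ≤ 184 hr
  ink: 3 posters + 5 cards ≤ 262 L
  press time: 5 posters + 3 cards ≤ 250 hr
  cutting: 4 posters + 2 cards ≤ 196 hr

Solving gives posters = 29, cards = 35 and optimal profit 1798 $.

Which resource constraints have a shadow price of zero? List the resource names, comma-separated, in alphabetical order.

collating, cutting

collating: 163/184 (slack 21)
ink: 262/262 (binding)
press time: 250/250 (binding)
cutting: 186/196 (slack 10)
By complementary slackness, a constraint with positive slack has shadow price 0 → collating, cutting.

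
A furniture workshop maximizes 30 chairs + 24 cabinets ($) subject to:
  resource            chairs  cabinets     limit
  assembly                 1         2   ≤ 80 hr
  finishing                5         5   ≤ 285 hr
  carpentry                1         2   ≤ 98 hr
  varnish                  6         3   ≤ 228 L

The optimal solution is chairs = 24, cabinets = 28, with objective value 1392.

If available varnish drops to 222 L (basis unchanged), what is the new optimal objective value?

Binding: assembly and varnish. Non-binding: finishing (25 unused), carpentry (18 unused).
Since finishing, carpentry are not tight, their duals are 0.
The binding rows give the dual system: 1·y_assembly + 6·y_varnish = 30 and 2·y_assembly + 3·y_varnish = 24.
Solving: y_assembly = 6, y_varnish = 4.
Δz = y_varnish·Δb = 4 × (-6) = -24, so new z* = 1392 − 24 = 1368.

1368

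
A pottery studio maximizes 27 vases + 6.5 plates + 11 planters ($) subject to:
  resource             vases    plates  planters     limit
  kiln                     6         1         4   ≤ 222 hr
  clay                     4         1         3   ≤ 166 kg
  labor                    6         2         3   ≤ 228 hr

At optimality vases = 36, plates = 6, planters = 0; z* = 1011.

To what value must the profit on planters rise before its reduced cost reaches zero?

At the optimum: kiln uses 222 of 222 (binding); clay uses 150 of 166 (slack = 16); labor uses 228 of 228 (binding).
Since clay is not tight, its dual is 0.
The binding rows give the dual system: 6·y_kiln + 6·y_labor = 27 and 1·y_kiln + 2·y_labor = 6.5.
This yields shadow prices y_kiln = 2.5, y_labor = 2.
planters enters the basis when its profit ≥ yᵀa₃ = 2.5·4 + 2·3 = 16.

16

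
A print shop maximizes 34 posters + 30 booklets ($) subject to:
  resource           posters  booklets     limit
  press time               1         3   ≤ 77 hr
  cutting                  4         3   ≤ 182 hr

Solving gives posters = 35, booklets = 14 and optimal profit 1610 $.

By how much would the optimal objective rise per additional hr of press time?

2

Both press time and cutting are binding at x*.
The binding rows give the dual system: 1·y_press time + 4·y_cutting = 34 and 3·y_press time + 3·y_cutting = 30.
→ y_press time = 2 and y_cutting = 8.
Shadow price of press time = 2.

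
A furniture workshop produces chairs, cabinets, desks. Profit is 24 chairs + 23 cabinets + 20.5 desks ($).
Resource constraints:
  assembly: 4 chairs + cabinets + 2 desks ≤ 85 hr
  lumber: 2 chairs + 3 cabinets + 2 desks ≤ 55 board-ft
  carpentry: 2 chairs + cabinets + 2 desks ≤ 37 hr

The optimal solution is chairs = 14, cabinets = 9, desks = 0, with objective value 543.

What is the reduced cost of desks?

Check each constraint at x*: assembly 65/85 (slack 20); lumber 55/55 (tight); carpentry 37/37 (tight).
By complementary slackness, y = 0 for the non-binding constraint.
The binding rows give the dual system: 2·y_lumber + 2·y_carpentry = 24 and 3·y_lumber + 1·y_carpentry = 23.
→ y_lumber = 5.5 and y_carpentry = 6.5.
Reduced cost of desks: c₃ − yᵀa₃ = 20.5 − (5.5·2 + 6.5·2) = 20.5 − 24 = -3.5.

-3.5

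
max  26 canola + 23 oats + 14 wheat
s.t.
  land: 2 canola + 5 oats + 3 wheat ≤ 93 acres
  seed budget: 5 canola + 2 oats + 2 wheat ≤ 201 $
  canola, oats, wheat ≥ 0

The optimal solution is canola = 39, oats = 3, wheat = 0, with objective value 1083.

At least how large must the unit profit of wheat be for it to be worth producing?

17

At the optimum: land uses 93 of 93 (binding); seed budget uses 201 of 201 (binding).
From A_Bᵀ y = c: 2·y_land + 5·y_seed budget = 26; 5·y_land + 2·y_seed budget = 23.
This yields shadow prices y_land = 3, y_seed budget = 4.
wheat enters the basis when its profit ≥ yᵀa₃ = 3·3 + 4·2 = 17.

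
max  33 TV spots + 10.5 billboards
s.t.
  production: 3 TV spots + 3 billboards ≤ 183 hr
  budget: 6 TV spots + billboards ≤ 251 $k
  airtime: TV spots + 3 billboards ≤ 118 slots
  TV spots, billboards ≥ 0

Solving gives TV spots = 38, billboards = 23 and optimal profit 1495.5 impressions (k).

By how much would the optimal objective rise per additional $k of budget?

Binding: production and budget. Non-binding: airtime (11 unused).
Slack constraints have shadow price 0 (complementary slackness).
Dual feasibility on the basic columns requires 3·y_production + 6·y_budget = 33, 3·y_production + 1·y_budget = 10.5.
This yields shadow prices y_production = 2, y_budget = 4.5.
Shadow price of budget = 4.5.

4.5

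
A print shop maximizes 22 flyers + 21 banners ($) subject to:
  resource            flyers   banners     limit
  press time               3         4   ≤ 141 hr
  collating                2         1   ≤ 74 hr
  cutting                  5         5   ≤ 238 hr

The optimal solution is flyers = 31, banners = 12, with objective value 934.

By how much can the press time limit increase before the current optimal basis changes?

Binding constraints: press time, collating. The basis is B = [[3,4],[2,1]] with det -5.
Per unit increase in press time, x* moves by d = (-0.2, 0.4).
The basis stays optimal until cutting becomes binding; allowable increase = 23 hr.

23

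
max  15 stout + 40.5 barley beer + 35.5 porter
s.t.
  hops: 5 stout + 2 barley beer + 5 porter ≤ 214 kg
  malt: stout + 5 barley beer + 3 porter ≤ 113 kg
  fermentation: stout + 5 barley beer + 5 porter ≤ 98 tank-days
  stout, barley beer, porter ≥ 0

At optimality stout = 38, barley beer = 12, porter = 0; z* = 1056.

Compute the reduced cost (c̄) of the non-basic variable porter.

-9.5

Binding: hops and fermentation. Non-binding: malt (15 unused).
By complementary slackness, y = 0 for the non-binding constraint.
The binding rows give the dual system: 5·y_hops + 1·y_fermentation = 15 and 2·y_hops + 5·y_fermentation = 40.5.
→ y_hops = 1.5 and y_fermentation = 7.5.
Reduced cost of porter: c₃ − yᵀa₃ = 35.5 − (1.5·5 + 7.5·5) = 35.5 − 45 = -9.5.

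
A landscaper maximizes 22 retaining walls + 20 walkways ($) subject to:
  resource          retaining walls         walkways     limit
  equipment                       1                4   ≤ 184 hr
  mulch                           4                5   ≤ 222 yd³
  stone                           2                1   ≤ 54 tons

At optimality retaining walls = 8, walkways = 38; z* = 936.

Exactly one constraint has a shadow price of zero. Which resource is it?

equipment: 160/184 (slack 24)
mulch: 222/222 (binding)
stone: 54/54 (binding)
By complementary slackness, a constraint with positive slack has shadow price 0 → equipment.

equipment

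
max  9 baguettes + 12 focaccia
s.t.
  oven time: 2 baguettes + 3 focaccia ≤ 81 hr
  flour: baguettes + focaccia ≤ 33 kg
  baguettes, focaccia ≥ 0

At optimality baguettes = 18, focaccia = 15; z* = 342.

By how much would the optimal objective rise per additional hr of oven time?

At the optimum: oven time uses 81 of 81 (binding); flour uses 33 of 33 (binding).
Dual feasibility on the basic columns requires 2·y_oven time + 1·y_flour = 9, 3·y_oven time + 1·y_flour = 12.
Solving: y_oven time = 3, y_flour = 3.
Shadow price of oven time = 3.

3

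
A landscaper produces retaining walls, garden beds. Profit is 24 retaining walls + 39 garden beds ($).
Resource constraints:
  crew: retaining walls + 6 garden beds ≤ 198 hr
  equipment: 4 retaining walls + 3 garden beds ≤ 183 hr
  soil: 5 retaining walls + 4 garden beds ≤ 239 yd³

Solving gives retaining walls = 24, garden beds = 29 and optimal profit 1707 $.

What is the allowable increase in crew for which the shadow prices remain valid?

Binding constraints: crew, equipment. The basis is B = [[1,6],[4,3]] with det -21.
Per unit increase in crew, x* moves by d = (-0.1429, 0.1905).
The basis stays optimal until soil becomes binding; allowable increase = 63 hr.

63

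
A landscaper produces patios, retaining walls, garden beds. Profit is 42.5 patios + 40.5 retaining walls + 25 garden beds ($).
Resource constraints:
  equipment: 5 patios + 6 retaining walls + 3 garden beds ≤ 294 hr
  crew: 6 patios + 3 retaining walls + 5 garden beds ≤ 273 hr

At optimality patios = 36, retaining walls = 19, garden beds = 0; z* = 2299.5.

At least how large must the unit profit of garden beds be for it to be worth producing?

29

At the optimum: equipment uses 294 of 294 (binding); crew uses 273 of 273 (binding).
Dual feasibility on the basic columns requires 5·y_equipment + 6·y_crew = 42.5, 6·y_equipment + 3·y_crew = 40.5.
This yields shadow prices y_equipment = 5.5, y_crew = 2.5.
garden beds enters the basis when its profit ≥ yᵀa₃ = 5.5·3 + 2.5·5 = 29.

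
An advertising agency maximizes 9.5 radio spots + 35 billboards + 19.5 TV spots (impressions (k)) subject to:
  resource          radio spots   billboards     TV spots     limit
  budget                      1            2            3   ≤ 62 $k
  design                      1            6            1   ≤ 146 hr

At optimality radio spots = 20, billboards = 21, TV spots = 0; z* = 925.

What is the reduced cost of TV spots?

Both budget and design are binding at x*.
Dual feasibility on the basic columns requires 1·y_budget + 1·y_design = 9.5, 2·y_budget + 6·y_design = 35.
→ y_budget = 5.5 and y_design = 4.
Reduced cost of TV spots: c₃ − yᵀa₃ = 19.5 − (5.5·3 + 4·1) = 19.5 − 20.5 = -1.

-1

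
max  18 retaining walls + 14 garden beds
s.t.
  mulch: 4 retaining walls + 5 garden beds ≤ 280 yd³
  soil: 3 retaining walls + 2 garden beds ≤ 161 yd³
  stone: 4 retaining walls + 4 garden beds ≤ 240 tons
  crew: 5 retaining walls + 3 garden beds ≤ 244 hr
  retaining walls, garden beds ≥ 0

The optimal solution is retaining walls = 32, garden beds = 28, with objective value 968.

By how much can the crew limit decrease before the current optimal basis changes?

Binding constraints: stone, crew. The basis is B = [[4,4],[5,3]] with det -8.
Per unit decrease in crew, x* moves by d = (-0.5, 0.5).
The basis stays optimal until mulch becomes binding; allowable decrease = 24 hr.

24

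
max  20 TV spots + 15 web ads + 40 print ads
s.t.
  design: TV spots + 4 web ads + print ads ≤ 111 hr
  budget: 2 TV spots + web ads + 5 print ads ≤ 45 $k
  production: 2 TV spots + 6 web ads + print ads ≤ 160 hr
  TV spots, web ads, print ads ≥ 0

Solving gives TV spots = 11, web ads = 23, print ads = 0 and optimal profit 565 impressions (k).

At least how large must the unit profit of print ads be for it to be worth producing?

46

Check each constraint at x*: design 103/111 (slack 8); budget 45/45 (tight); production 160/160 (tight).
By complementary slackness, y = 0 for the non-binding constraint.
Dual feasibility on the basic columns requires 2·y_budget + 2·y_production = 20, 1·y_budget + 6·y_production = 15.
Solving: y_budget = 9, y_production = 1.
print ads enters the basis when its profit ≥ yᵀa₃ = 9·5 + 1·1 = 46.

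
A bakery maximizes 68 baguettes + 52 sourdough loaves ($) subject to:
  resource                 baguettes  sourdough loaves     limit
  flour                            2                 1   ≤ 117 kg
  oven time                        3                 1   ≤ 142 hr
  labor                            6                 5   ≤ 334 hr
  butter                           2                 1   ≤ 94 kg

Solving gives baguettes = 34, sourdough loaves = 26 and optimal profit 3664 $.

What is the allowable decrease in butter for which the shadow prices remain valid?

Binding constraints: labor, butter. The basis is B = [[6,5],[2,1]] with det -4.
Per unit decrease in butter, x* moves by d = (-1.25, 1.5).
The basis stays optimal until baguettes reaches 0; allowable decrease = 27.2 kg.

27.2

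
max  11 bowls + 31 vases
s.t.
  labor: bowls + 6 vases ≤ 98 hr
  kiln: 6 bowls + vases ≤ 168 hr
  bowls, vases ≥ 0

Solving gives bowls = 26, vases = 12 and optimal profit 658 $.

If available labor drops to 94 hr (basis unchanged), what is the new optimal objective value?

638

Check each constraint at x*: labor 98/98 (tight); kiln 168/168 (tight).
Dual feasibility on the basic columns requires 1·y_labor + 6·y_kiln = 11, 6·y_labor + 1·y_kiln = 31.
This yields shadow prices y_labor = 5, y_kiln = 1.
Δz = y_labor·Δb = 5 × (-4) = -20, so new z* = 658 − 20 = 638.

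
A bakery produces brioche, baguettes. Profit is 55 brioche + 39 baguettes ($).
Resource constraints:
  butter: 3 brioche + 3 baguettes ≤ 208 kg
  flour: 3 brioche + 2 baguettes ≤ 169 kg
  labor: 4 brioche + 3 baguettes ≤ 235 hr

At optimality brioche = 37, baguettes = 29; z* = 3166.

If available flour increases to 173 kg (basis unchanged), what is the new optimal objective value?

3202

Check each constraint at x*: butter 198/208 (slack 10); flour 169/169 (tight); labor 235/235 (tight).
Slack constraints have shadow price 0 (complementary slackness).
The binding rows give the dual system: 3·y_flour + 4·y_labor = 55 and 2·y_flour + 3·y_labor = 39.
→ y_flour = 9 and y_labor = 7.
Δz = y_flour·Δb = 9 × (4) = 36, so new z* = 3166 + 36 = 3202.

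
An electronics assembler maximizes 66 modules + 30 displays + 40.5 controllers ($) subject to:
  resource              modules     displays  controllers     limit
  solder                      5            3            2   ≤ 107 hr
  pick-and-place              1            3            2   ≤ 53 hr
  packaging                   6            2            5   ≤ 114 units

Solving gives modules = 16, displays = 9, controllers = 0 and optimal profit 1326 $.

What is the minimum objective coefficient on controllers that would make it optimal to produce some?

42

At the optimum: solder uses 107 of 107 (binding); pick-and-place uses 43 of 53 (slack = 10); packaging uses 114 of 114 (binding).
Since pick-and-place is not tight, its dual is 0.
The binding rows give the dual system: 5·y_solder + 6·y_packaging = 66 and 3·y_solder + 2·y_packaging = 30.
This yields shadow prices y_solder = 6, y_packaging = 6.
controllers enters the basis when its profit ≥ yᵀa₃ = 6·2 + 6·5 = 42.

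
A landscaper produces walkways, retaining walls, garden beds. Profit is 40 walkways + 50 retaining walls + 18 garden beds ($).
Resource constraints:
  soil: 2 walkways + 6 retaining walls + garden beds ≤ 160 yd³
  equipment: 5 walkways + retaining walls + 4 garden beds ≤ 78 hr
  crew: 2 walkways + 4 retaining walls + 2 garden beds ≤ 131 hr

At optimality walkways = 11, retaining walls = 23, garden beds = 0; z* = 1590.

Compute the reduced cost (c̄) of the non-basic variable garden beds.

-9.5

At the optimum: soil uses 160 of 160 (binding); equipment uses 78 of 78 (binding); crew uses 114 of 131 (slack = 17).
Slack constraints have shadow price 0 (complementary slackness).
Dual feasibility on the basic columns requires 2·y_soil + 5·y_equipment = 40, 6·y_soil + 1·y_equipment = 50.
This yields shadow prices y_soil = 7.5, y_equipment = 5.
Reduced cost of garden beds: c₃ − yᵀa₃ = 18 − (7.5·1 + 5·4) = 18 − 27.5 = -9.5.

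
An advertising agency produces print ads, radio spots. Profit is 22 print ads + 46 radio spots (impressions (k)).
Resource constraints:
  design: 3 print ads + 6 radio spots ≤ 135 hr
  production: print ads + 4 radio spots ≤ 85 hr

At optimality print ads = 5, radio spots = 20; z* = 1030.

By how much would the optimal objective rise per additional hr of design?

Check each constraint at x*: design 135/135 (tight); production 85/85 (tight).
Dual feasibility on the basic columns requires 3·y_design + 1·y_production = 22, 6·y_design + 4·y_production = 46.
Solving: y_design = 7, y_production = 1.
Shadow price of design = 7.

7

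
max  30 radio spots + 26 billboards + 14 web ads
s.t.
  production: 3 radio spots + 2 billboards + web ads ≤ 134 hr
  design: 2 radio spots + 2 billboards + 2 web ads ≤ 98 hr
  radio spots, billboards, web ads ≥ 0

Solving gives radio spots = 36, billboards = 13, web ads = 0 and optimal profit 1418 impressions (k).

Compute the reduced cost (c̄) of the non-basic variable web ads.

-8

Both production and design are binding at x*.
From A_Bᵀ y = c: 3·y_production + 2·y_design = 30; 2·y_production + 2·y_design = 26.
Solving: y_production = 4, y_design = 9.
Reduced cost of web ads: c₃ − yᵀa₃ = 14 − (4·1 + 9·2) = 14 − 22 = -8.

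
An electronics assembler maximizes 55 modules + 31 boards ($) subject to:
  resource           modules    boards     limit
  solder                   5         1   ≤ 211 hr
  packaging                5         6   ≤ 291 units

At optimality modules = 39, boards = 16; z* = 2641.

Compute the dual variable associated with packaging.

4

Check each constraint at x*: solder 211/211 (tight); packaging 291/291 (tight).
The binding rows give the dual system: 5·y_solder + 5·y_packaging = 55 and 1·y_solder + 6·y_packaging = 31.
→ y_solder = 7 and y_packaging = 4.
Shadow price of packaging = 4.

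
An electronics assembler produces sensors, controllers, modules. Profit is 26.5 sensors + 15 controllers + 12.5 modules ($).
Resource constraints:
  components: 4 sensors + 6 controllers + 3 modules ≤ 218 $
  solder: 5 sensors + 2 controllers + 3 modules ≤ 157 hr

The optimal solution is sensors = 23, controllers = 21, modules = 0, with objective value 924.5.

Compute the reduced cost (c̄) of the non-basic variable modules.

Both components and solder are binding at x*.
The binding rows give the dual system: 4·y_components + 5·y_solder = 26.5 and 6·y_components + 2·y_solder = 15.
Solving: y_components = 1, y_solder = 4.5.
Reduced cost of modules: c₃ − yᵀa₃ = 12.5 − (1·3 + 4.5·3) = 12.5 − 16.5 = -4.

-4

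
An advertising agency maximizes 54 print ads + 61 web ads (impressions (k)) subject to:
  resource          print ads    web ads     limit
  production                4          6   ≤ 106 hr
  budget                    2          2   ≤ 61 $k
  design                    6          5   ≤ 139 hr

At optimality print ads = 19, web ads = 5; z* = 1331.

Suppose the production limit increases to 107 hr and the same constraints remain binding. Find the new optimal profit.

At the optimum: production uses 106 of 106 (binding); budget uses 48 of 61 (slack = 13); design uses 139 of 139 (binding).
Slack constraints have shadow price 0 (complementary slackness).
From A_Bᵀ y = c: 4·y_production + 6·y_design = 54; 6·y_production + 5·y_design = 61.
Solving: y_production = 6, y_design = 5.
Δz = y_production·Δb = 6 × (1) = 6, so new z* = 1331 + 6 = 1337.

1337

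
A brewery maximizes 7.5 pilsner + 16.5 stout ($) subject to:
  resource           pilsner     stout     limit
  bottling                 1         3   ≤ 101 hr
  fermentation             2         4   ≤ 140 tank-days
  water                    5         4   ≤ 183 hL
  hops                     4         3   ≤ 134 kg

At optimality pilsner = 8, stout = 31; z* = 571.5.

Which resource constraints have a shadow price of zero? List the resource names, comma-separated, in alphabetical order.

bottling: 101/101 (binding)
fermentation: 140/140 (binding)
water: 164/183 (slack 19)
hops: 125/134 (slack 9)
By complementary slackness, a constraint with positive slack has shadow price 0 → hops, water.

hops, water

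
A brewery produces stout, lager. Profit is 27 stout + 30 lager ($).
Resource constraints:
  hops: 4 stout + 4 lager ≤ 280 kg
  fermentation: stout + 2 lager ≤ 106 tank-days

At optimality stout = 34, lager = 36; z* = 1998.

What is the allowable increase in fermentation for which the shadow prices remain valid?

34

Binding constraints: hops, fermentation. The basis is B = [[4,4],[1,2]] with det 4.
Per unit increase in fermentation, x* moves by d = (-1, 1).
The basis stays optimal until stout reaches 0; allowable increase = 34 tank-days.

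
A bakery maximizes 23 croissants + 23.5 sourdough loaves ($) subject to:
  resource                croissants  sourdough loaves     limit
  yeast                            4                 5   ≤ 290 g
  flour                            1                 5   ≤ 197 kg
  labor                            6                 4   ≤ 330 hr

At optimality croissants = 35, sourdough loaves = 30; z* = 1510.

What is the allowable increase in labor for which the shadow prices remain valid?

Binding constraints: yeast, labor. The basis is B = [[4,5],[6,4]] with det -14.
Per unit increase in labor, x* moves by d = (0.3571, -0.2857).
The basis stays optimal until sourdough loaves reaches 0; allowable increase = 105 hr.

105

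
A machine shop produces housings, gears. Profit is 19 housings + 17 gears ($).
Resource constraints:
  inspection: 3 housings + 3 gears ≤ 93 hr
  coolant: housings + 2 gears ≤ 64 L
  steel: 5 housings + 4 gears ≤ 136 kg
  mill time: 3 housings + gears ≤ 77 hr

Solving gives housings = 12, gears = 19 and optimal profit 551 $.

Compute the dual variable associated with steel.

2

Binding: inspection and steel. Non-binding: coolant (14 unused), mill time (22 unused).
Slack constraints have shadow price 0 (complementary slackness).
The binding rows give the dual system: 3·y_inspection + 5·y_steel = 19 and 3·y_inspection + 4·y_steel = 17.
This yields shadow prices y_inspection = 3, y_steel = 2.
Shadow price of steel = 2.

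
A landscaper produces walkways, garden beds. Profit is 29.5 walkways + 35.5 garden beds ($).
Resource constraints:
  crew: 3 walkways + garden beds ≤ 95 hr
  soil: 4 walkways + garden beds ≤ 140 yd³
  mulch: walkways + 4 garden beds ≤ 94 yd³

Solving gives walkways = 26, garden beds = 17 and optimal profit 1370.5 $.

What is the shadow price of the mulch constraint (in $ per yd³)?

7

Check each constraint at x*: crew 95/95 (tight); soil 121/140 (slack 19); mulch 94/94 (tight).
Slack constraints have shadow price 0 (complementary slackness).
From A_Bᵀ y = c: 3·y_crew + 1·y_mulch = 29.5; 1·y_crew + 4·y_mulch = 35.5.
→ y_crew = 7.5 and y_mulch = 7.
Shadow price of mulch = 7.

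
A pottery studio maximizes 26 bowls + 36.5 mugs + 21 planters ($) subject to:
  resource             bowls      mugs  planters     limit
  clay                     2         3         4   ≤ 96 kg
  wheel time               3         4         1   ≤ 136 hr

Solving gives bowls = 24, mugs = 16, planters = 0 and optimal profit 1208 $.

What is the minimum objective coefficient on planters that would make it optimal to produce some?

At the optimum: clay uses 96 of 96 (binding); wheel time uses 136 of 136 (binding).
From A_Bᵀ y = c: 2·y_clay + 3·y_wheel time = 26; 3·y_clay + 4·y_wheel time = 36.5.
This yields shadow prices y_clay = 5.5, y_wheel time = 5.
planters enters the basis when its profit ≥ yᵀa₃ = 5.5·4 + 5·1 = 27.

27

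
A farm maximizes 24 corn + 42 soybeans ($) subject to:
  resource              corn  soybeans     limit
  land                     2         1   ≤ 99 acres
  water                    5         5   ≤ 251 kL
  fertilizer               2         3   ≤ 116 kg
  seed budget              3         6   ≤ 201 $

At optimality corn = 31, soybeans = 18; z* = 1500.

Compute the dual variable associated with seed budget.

4

At the optimum: land uses 80 of 99 (slack = 19); water uses 245 of 251 (slack = 6); fertilizer uses 116 of 116 (binding); seed budget uses 201 of 201 (binding).
By complementary slackness, y = 0 for the non-binding constraints.
Dual feasibility on the basic columns requires 2·y_fertilizer + 3·y_seed budget = 24, 3·y_fertilizer + 6·y_seed budget = 42.
This yields shadow prices y_fertilizer = 6, y_seed budget = 4.
Shadow price of seed budget = 4.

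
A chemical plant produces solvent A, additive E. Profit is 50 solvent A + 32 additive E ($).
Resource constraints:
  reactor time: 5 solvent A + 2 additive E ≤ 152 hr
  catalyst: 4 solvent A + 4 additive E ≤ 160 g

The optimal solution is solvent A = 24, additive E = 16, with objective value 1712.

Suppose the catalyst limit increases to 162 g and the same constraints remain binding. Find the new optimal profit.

1722

At the optimum: reactor time uses 152 of 152 (binding); catalyst uses 160 of 160 (binding).
Dual feasibility on the basic columns requires 5·y_reactor time + 4·y_catalyst = 50, 2·y_reactor time + 4·y_catalyst = 32.
→ y_reactor time = 6 and y_catalyst = 5.
Δz = y_catalyst·Δb = 5 × (2) = 10, so new z* = 1712 + 10 = 1722.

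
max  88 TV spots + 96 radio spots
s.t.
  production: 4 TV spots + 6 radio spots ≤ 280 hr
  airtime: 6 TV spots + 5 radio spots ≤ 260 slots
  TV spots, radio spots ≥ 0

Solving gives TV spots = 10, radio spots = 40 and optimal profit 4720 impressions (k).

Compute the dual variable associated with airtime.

9

Both production and airtime are binding at x*.
The binding rows give the dual system: 4·y_production + 6·y_airtime = 88 and 6·y_production + 5·y_airtime = 96.
→ y_production = 8.5 and y_airtime = 9.
Shadow price of airtime = 9.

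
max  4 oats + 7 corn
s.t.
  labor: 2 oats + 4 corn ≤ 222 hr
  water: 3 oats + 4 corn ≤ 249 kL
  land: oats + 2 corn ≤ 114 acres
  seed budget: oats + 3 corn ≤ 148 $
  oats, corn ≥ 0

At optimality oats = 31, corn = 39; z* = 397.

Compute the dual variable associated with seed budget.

Binding: water and seed budget. Non-binding: labor (4 unused), land (5 unused).
By complementary slackness, y = 0 for the non-binding constraints.
Dual feasibility on the basic columns requires 3·y_water + 1·y_seed budget = 4, 4·y_water + 3·y_seed budget = 7.
Solving: y_water = 1, y_seed budget = 1.
Shadow price of seed budget = 1.

1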